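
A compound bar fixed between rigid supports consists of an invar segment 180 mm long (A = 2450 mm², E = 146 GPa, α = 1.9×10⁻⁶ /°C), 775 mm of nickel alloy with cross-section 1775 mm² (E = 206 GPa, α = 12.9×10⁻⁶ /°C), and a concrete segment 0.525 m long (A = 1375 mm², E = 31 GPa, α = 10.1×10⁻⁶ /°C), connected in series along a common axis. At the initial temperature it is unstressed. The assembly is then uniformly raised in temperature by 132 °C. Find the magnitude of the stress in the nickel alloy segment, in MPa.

Free thermal expansion of the whole bar: Σ αᵢΔT Lᵢ = 1.9×10⁻⁶×132×180 + 12.9×10⁻⁶×132×775 + 10.1×10⁻⁶×132×525 = 2.065 mm.
The walls prevent any net length change, so an axial force P (same in every segment) develops. Compatibility: P · Σ Lᵢ/(AᵢEᵢ) = δ_free.
Σ Lᵢ/(AᵢEᵢ) = 180/(2450×146×10³) + 775/(1775×206×10³) + 525/(1375×31×10³) = 1.494×10⁻⁵ mm/N.
Hence P = δ_free / Σ(L/AE) = 2.065/1.494×10⁻⁵ = 138.2 kN (compressive).
σ_{nickel alloy} = P / A = 138200 / 1775 = 77.86 MPa.

σ ≈ 77.9 MPa (compressive)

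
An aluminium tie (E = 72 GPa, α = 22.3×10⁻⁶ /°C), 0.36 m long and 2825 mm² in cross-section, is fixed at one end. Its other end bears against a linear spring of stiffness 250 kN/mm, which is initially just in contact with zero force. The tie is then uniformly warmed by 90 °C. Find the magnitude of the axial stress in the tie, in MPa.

The unrestrained thermal change is αΔT L = 22.3×10⁻⁶ × 90 × 360 = 0.7225 mm.
With a force P in the spring, the elastic change of the tie is PL/(AE) and that of the spring is P/k; compatibility requires their sum to equal δ_free.
So P = δ_free / [L/(AE) + 1/k] = 0.7225 / [ 360/(2825×72×10³) + 1/(250×10³) ].
P = 0.7225 / 5.77×10⁻⁶ = 125200 N.
σ = P/A = 125200/2825 = 44.33 MPa.

σ ≈ 44.3 MPa (compressive)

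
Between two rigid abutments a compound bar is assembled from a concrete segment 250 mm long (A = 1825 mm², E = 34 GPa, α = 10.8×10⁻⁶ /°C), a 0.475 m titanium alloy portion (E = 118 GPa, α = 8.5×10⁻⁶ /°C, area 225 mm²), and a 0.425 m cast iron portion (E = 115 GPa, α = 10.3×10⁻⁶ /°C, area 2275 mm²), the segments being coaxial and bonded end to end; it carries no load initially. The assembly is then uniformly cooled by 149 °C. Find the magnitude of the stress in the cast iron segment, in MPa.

σ ≈ 30.9 MPa (tensile)

Free thermal contraction of the whole bar: Σ αᵢΔT Lᵢ = 10.8×10⁻⁶×149×250 + 8.5×10⁻⁶×149×475 + 10.3×10⁻⁶×149×425 = 1.656 mm.
The walls prevent any net length change, so an axial force P (same in every segment) develops. Compatibility: P · Σ Lᵢ/(AᵢEᵢ) = δ_free.
Σ Lᵢ/(AᵢEᵢ) = 250/(1825×34×10³) + 475/(225×118×10³) + 425/(2275×115×10³) = 2.354×10⁻⁵ mm/N.
P = 1.656 / 2.354×10⁻⁵ = 70340 N = 70.34 kN, tensile.
σ_{cast iron} = P / A = 70340 / 2275 = 30.92 MPa.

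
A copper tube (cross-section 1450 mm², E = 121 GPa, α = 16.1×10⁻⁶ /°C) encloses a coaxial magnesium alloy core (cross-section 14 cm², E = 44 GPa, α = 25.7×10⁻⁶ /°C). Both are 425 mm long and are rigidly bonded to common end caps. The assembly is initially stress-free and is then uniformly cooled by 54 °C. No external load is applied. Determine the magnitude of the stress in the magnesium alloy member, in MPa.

σ ≈ 16.9 MPa (tensile)

Both members must finish at the same length. With the larger α, the magnesium alloy tends to over-contract; the plates restrain it, putting the magnesium alloy in tension and the copper in compression. With no external load the two internal forces are equal and opposite, magnitude P.
Equating the net (thermal + elastic) strains gives |α₁ − α₂|·ΔT = P·[1/(A₁E₁) + 1/(A₂E₂)].
|α₁ − α₂|·ΔT = 9.6×10⁻⁶ × 54 = 0.0005184.
1/(A₁E₁) + 1/(A₂E₂) = 1/(1450×121×10³) + 1/(1400×44×10³) = 2.193×10⁻⁸ N⁻¹.
P = 0.0005184 / 2.193×10⁻⁸ = 23640 N = 23.64 kN.
σ_{magnesium alloy} = P/A₂ = 23640/1400 = 16.88 MPa, tensile.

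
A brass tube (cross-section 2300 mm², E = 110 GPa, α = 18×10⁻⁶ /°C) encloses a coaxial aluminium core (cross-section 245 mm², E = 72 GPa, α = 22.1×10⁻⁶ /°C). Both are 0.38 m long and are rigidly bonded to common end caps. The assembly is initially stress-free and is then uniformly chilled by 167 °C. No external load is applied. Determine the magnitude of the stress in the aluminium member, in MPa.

The aluminium has the larger α, so on cooling it would change length more than the brass if both were free. The rigid plates force a common final length, so the aluminium is put into tension and the brass into compression, with equal and opposite forces P (no external load).
Compatibility of the two members (thermal + elastic change equal): (α₁ − α₂)ΔT = P·[1/(A₁E₁) + 1/(A₂E₂)].
|α₁ − α₂|·ΔT = 4.1×10⁻⁶ × 167 = 0.0006847.
1/(A₁E₁) + 1/(A₂E₂) = 1/(2300×110×10³) + 1/(245×72×10³) = 6.064×10⁻⁸ N⁻¹.
P = 0.0006847 / 6.064×10⁻⁸ = 11290 N = 11.29 kN.
σ_{aluminium} = P/A₂ = 11290/245 = 46.09 MPa, tensile.

σ ≈ 46.1 MPa (tensile)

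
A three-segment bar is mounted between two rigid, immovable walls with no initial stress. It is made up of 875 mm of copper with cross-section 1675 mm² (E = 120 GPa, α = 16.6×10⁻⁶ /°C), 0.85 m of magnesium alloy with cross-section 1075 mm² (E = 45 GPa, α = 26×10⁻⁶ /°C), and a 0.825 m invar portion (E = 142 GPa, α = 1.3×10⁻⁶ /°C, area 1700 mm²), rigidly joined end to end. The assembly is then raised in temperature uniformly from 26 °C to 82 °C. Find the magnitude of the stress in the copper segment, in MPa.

σ ≈ 49.7 MPa (compressive)

Free thermal expansion of the whole bar: Σ αᵢΔT Lᵢ = 16.6×10⁻⁶×56×875 + 26×10⁻⁶×56×850 + 1.3×10⁻⁶×56×825 = 2.111 mm.
The rigid supports impose zero overall length change; the single axial force P common to all segments must satisfy P Σ Lᵢ/(AᵢEᵢ) = δ_free.
The series flexibility is Σ Lᵢ/(AᵢEᵢ) = 875/(1675×120×10³) + 850/(1075×45×10³) + 825/(1700×142×10³) = 2.534×10⁻⁵ mm/N.
P = 2.111 / 2.534×10⁻⁵ = 83300 N = 83.3 kN, compressive.
σ_{copper} = P / A = 83300 / 1675 = 49.73 MPa.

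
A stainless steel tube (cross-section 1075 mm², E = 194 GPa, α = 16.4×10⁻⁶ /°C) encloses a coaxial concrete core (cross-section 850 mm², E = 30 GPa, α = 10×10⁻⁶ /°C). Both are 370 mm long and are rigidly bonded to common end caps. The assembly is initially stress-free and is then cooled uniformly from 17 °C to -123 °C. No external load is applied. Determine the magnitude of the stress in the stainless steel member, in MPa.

Both members must finish at the same length. With the larger α, the stainless steel tends to over-contract; the plates restrain it, putting the stainless steel in tension and the concrete in compression. With no external load the two internal forces are equal and opposite, magnitude P.
Setting the final lengths equal and cancelling L: (α₁ − α₂)ΔT = P/(A₁E₁) + P/(A₂E₂).
|α₁ − α₂|·ΔT = 6.4×10⁻⁶ × 140 = 0.000896.
1/(A₁E₁) + 1/(A₂E₂) = 1/(1075×194×10³) + 1/(850×30×10³) = 4.401×10⁻⁸ N⁻¹.
So P = 0.000896 / 4.401×10⁻⁸ = 20.36 kN.
σ_{stainless steel} = P/A₁ = 20360/1075 = 18.94 MPa, tensile.

σ ≈ 18.9 MPa (tensile)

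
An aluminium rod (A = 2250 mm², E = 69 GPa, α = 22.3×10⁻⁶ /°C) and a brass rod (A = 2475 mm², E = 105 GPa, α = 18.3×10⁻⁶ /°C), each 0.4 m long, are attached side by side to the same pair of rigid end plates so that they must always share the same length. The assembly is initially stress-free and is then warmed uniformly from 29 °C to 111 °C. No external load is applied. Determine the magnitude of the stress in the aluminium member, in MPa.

The aluminium has the larger α, so on heating it would change length more than the brass if both were free. The rigid plates force a common final length, so the aluminium is put into compression and the brass into tension, with equal and opposite forces P (no external load).
Compatibility of the two members (thermal + elastic change equal): (α₁ − α₂)ΔT = P·[1/(A₁E₁) + 1/(A₂E₂)].
|α₁ − α₂|·ΔT = 4×10⁻⁶ × 82 = 0.000328.
1/(A₁E₁) + 1/(A₂E₂) = 1/(2250×69×10³) + 1/(2475×105×10³) = 1.029×10⁻⁸ N⁻¹.
P = 0.000328 / 1.029×10⁻⁸ = 31880 N = 31.88 kN.
σ_{aluminium} = P/A₁ = 31880/2250 = 14.17 MPa, compressive.

σ ≈ 14.2 MPa (compressive)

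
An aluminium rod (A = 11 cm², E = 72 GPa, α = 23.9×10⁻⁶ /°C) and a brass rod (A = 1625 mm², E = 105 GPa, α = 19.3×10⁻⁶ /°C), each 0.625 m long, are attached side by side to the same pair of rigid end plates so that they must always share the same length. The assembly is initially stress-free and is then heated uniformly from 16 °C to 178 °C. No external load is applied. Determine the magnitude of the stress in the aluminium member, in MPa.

Both members must finish at the same length. With the larger α, the aluminium tends to over-expand; the plates restrain it, putting the aluminium in compression and the brass in tension. With no external load the two internal forces are equal and opposite, magnitude P.
Equating the net (thermal + elastic) strains gives |α₁ − α₂|·ΔT = P·[1/(A₁E₁) + 1/(A₂E₂)].
|α₁ − α₂|·ΔT = 4.6×10⁻⁶ × 162 = 0.0007452.
1/(A₁E₁) + 1/(A₂E₂) = 1/(1100×72×10³) + 1/(1625×105×10³) = 1.849×10⁻⁸ N⁻¹.
So P = 0.0007452 / 1.849×10⁻⁸ = 40.31 kN.
σ_{aluminium} = P/A₁ = 40310/1100 = 36.64 MPa, compressive.

σ ≈ 36.6 MPa (compressive)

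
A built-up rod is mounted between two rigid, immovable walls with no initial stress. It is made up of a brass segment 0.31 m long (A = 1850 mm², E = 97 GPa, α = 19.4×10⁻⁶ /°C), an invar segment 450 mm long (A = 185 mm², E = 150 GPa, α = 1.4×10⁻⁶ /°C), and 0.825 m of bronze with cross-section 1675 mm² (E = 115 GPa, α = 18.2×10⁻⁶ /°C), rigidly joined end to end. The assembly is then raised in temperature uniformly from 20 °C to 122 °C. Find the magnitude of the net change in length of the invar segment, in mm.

|ΔL| ≈ 1.55 mm

If the supports were absent, the total length change would be Σ αᵢΔT Lᵢ = 19.4×10⁻⁶×102×310 + 1.4×10⁻⁶×102×450 + 18.2×10⁻⁶×102×825 = 2.209 mm.
Since the ends are fixed, an axial force P builds up, equal in every segment, with P · Σ Lᵢ/(AᵢEᵢ) = δ_free.
The series flexibility is Σ Lᵢ/(AᵢEᵢ) = 310/(1850×97×10³) + 450/(185×150×10³) + 825/(1675×115×10³) = 2.223×10⁻⁵ mm/N.
So P = 2.209 / 2.223×10⁻⁵ = 99.4 kN, compressive.
For the invar segment, free thermal change = 1.4×10⁻⁶×102×450 = 0.06426 mm and elastic change from P = 99400×450/(185×150×10³) = 1.612 mm; these oppose, so the net change is 1.55 mm (segment shortens).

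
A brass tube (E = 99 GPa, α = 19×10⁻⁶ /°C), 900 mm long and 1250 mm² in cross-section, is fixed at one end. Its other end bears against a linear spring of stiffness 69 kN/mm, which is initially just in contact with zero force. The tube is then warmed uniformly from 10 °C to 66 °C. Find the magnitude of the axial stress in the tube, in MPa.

Free thermal expansion: δ_free = αΔT L = 19×10⁻⁶ × 56 × 900 = 0.9576 mm.
With a force P in the spring, the elastic change of the tube is PL/(AE) and that of the spring is P/k; compatibility requires their sum to equal δ_free.
So P = δ_free / [L/(AE) + 1/k] = 0.9576 / [ 900/(1250×99×10³) + 1/(69×10³) ].
P = 0.9576 / 2.177×10⁻⁵ = 44000 N.
σ = P/A = 44000/1250 = 35.2 MPa.

σ ≈ 35.2 MPa (compressive)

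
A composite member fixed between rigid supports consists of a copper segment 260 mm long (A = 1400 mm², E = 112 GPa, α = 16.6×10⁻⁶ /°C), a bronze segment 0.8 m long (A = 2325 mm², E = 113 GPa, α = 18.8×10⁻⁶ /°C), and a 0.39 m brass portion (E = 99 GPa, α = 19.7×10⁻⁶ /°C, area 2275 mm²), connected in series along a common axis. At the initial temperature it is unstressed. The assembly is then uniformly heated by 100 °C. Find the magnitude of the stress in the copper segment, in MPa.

Free thermal expansion of the whole bar: Σ αᵢΔT Lᵢ = 16.6×10⁻⁶×100×260 + 18.8×10⁻⁶×100×800 + 19.7×10⁻⁶×100×390 = 2.704 mm.
The walls prevent any net length change, so an axial force P (same in every segment) develops. Compatibility: P · Σ Lᵢ/(AᵢEᵢ) = δ_free.
Σ Lᵢ/(AᵢEᵢ) = 260/(1400×112×10³) + 800/(2325×113×10³) + 390/(2275×99×10³) = 6.435×10⁻⁶ mm/N.
P = 2.704 / 6.435×10⁻⁶ = 420200 N = 420.2 kN, compressive.
σ_{copper} = P / A = 420200 / 1400 = 300.1 MPa.

σ ≈ 300 MPa (compressive)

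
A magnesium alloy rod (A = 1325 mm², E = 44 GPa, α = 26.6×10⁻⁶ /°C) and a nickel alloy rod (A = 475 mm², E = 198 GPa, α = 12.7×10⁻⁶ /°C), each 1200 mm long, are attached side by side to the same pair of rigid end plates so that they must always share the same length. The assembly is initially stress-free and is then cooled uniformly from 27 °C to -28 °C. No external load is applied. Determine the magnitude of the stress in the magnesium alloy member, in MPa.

Equilibrium of a rigid end plate with no external load gives equal and opposite internal forces ±P in the two members. Since α_{magnesium alloy} > α_{nickel alloy}, cooling drives the magnesium alloy into tension and the nickel alloy into compression.
Setting the final lengths equal and cancelling L: (α₁ − α₂)ΔT = P/(A₁E₁) + P/(A₂E₂).
|α₁ − α₂|·ΔT = 13.9×10⁻⁶ × 55 = 0.0007645.
1/(A₁E₁) + 1/(A₂E₂) = 1/(1325×44×10³) + 1/(475×198×10³) = 2.779×10⁻⁸ N⁻¹.
So P = 0.0007645 / 2.779×10⁻⁸ = 27.51 kN.
σ_{magnesium alloy} = P/A₁ = 27510/1325 = 20.77 MPa, tensile.

σ ≈ 20.8 MPa (tensile)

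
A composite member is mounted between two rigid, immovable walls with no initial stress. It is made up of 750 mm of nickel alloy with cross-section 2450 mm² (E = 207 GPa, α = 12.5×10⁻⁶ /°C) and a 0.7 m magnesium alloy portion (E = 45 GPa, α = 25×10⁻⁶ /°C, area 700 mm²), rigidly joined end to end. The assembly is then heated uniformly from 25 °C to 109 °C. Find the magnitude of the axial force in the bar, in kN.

With the walls removed the bar would change length by δ_free = Σ αᵢΔT Lᵢ = 12.5×10⁻⁶×84×750 + 25×10⁻⁶×84×700 = 2.257 mm.
The rigid supports impose zero overall length change; the single axial force P common to all segments must satisfy P Σ Lᵢ/(AᵢEᵢ) = δ_free.
Σ Lᵢ/(AᵢEᵢ) = 750/(2450×207×10³) + 700/(700×45×10³) = 2.37×10⁻⁵ mm/N.
P = 2.257 / 2.37×10⁻⁵ = 95250 N = 95.25 kN, compressive.

P ≈ 95.2 kN (compressive)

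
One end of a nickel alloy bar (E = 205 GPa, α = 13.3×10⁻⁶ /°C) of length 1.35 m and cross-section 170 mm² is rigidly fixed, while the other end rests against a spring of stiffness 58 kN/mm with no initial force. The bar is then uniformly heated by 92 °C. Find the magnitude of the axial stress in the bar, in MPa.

The unrestrained thermal change is αΔT L = 13.3×10⁻⁶ × 92 × 1350 = 1.652 mm.
With a force P in the spring, the elastic change of the bar is PL/(AE) and that of the spring is P/k; compatibility requires their sum to equal δ_free.
So P = δ_free / [L/(AE) + 1/k] = 1.652 / [ 1350/(170×205×10³) + 1/(58×10³) ].
P = 1.652 / 5.598×10⁻⁵ = 29510 N.
σ = P/A = 29510/170 = 173.6 MPa.

σ ≈ 174 MPa (compressive)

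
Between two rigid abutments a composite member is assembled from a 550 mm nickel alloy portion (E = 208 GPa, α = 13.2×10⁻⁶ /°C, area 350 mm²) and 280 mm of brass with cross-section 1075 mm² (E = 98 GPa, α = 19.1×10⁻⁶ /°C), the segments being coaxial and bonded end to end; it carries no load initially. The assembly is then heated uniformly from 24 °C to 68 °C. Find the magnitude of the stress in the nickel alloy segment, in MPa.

If the supports were absent, the total length change would be Σ αᵢΔT Lᵢ = 13.2×10⁻⁶×44×550 + 19.1×10⁻⁶×44×280 = 0.5548 mm.
Since the ends are fixed, an axial force P builds up, equal in every segment, with P · Σ Lᵢ/(AᵢEᵢ) = δ_free.
Σ Lᵢ/(AᵢEᵢ) = 550/(350×208×10³) + 280/(1075×98×10³) = 1.021×10⁻⁵ mm/N.
P = 0.5548 / 1.021×10⁻⁵ = 54320 N = 54.32 kN, compressive.
σ_{nickel alloy} = P / A = 54320 / 350 = 155.2 MPa.

σ ≈ 155 MPa (compressive)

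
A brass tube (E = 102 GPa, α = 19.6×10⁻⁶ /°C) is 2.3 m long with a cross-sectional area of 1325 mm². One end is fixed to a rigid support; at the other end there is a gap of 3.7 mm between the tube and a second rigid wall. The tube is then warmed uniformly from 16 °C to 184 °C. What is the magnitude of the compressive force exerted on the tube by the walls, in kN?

P ≈ 228 kN

If the wall were absent the tube would grow by αΔT L = 19.6×10⁻⁶ × 168 × 2300 = 7.573 mm.
The gap closes (δ_free > 3.7 mm) and the wall then resists a further 7.573 − 3.7 = 3.873 mm of expansion.
So σ = E(δ_free − g)/L = 102×10³ × 3.873/2300 = 171.8 MPa.
P = σA = 171.8 × 1325 = 227.6 kN.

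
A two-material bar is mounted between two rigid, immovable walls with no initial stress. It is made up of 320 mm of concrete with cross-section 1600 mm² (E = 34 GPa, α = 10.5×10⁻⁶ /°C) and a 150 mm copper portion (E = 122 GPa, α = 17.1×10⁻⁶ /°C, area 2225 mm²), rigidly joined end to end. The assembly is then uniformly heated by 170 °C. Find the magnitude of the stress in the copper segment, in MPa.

σ ≈ 70.3 MPa (compressive)

With the walls removed the bar would change length by δ_free = Σ αᵢΔT Lᵢ = 10.5×10⁻⁶×170×320 + 17.1×10⁻⁶×170×150 = 1.007 mm.
Since the ends are fixed, an axial force P builds up, equal in every segment, with P · Σ Lᵢ/(AᵢEᵢ) = δ_free.
Σ Lᵢ/(AᵢEᵢ) = 320/(1600×34×10³) + 150/(2225×122×10³) = 6.435×10⁻⁶ mm/N.
Hence P = δ_free / Σ(L/AE) = 1.007/6.435×10⁻⁶ = 156.5 kN (compressive).
σ_{copper} = P / A = 156500 / 2225 = 70.35 MPa.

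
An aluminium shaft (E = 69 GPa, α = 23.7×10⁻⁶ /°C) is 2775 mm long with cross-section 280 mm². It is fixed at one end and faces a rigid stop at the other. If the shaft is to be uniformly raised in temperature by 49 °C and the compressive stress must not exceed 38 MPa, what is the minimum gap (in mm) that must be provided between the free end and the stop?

Free expansion if unrestrained: δ_free = αΔT L = 23.7×10⁻⁶ × 49 × 2775 = 3.223 mm.
At the allowable stress the elastic shortening the wall may impose is σL/E = 38 × 2775 / (69×10³) = 1.528 mm.
So the gap has to take up the difference, g_min = δ_free − σL/E = 3.223 − 1.528 = 1.694 mm.

g ≈ 1.69 mm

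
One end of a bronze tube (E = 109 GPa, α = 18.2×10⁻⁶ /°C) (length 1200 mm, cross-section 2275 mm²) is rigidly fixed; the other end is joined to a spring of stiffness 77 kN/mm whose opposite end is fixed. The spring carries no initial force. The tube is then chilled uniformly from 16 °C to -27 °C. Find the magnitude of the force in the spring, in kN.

Free thermal contraction: δ_free = αΔT L = 18.2×10⁻⁶ × 43 × 1200 = 0.9391 mm.
With a force P in the spring, the elastic change of the tube is PL/(AE) and that of the spring is P/k; compatibility requires their sum to equal δ_free.
So P = δ_free / [L/(AE) + 1/k] = 0.9391 / [ 1200/(2275×109×10³) + 1/(77×10³) ].
P = 0.9391 / 1.783×10⁻⁵ = 52680 N.

P ≈ 52.7 kN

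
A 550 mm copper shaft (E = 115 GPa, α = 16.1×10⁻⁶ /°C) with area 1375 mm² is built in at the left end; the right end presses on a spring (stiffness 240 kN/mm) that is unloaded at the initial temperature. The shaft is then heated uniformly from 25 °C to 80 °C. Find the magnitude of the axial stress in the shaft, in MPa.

If the spring were absent the shaft would lengthen by αΔT L = 16.1×10⁻⁶ × 55 × 550 = 0.487 mm.
Let P be the compressive force at the spring. The shaft shortens elastically by PL/(AE) and the spring compresses by P/k; together these equal δ_free.
So P = δ_free / [L/(AE) + 1/k] = 0.487 / [ 550/(1375×115×10³) + 1/(240×10³) ].
P = 0.487 / 7.645×10⁻⁶ = 63710 N.
σ = P/A = 63710/1375 = 46.33 MPa.

σ ≈ 46.3 MPa (compressive)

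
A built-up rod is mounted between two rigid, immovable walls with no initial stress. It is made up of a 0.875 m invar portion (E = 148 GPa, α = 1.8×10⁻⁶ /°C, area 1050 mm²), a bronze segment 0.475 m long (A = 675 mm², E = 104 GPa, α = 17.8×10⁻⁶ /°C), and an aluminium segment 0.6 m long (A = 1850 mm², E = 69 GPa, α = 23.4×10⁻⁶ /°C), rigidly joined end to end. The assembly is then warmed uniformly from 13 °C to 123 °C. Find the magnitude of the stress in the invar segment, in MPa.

Free thermal expansion of the whole bar: Σ αᵢΔT Lᵢ = 1.8×10⁻⁶×110×875 + 17.8×10⁻⁶×110×475 + 23.4×10⁻⁶×110×600 = 2.648 mm.
The rigid supports impose zero overall length change; the single axial force P common to all segments must satisfy P Σ Lᵢ/(AᵢEᵢ) = δ_free.
Σ Lᵢ/(AᵢEᵢ) = 875/(1050×148×10³) + 475/(675×104×10³) + 600/(1850×69×10³) = 1.71×10⁻⁵ mm/N.
P = 2.648 / 1.71×10⁻⁵ = 154900 N = 154.9 kN, compressive.
σ_{invar} = P / A = 154900 / 1050 = 147.5 MPa.

σ ≈ 147 MPa (compressive)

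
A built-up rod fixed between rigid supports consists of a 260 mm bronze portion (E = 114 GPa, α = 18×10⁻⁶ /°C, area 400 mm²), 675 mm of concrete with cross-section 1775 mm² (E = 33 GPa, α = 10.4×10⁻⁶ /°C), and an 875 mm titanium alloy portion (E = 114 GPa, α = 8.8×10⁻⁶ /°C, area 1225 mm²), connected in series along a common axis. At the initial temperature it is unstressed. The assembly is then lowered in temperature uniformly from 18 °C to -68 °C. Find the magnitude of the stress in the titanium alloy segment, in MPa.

Free thermal contraction of the whole bar: Σ αᵢΔT Lᵢ = 18×10⁻⁶×86×260 + 10.4×10⁻⁶×86×675 + 8.8×10⁻⁶×86×875 = 1.668 mm.
The walls prevent any net length change, so an axial force P (same in every segment) develops. Compatibility: P · Σ Lᵢ/(AᵢEᵢ) = δ_free.
Σ Lᵢ/(AᵢEᵢ) = 260/(400×114×10³) + 675/(1775×33×10³) + 875/(1225×114×10³) = 2.349×10⁻⁵ mm/N.
So P = 1.668 / 2.349×10⁻⁵ = 71.02 kN, tensile.
σ_{titanium alloy} = P / A = 71020 / 1225 = 57.98 MPa.

σ ≈ 58 MPa (tensile)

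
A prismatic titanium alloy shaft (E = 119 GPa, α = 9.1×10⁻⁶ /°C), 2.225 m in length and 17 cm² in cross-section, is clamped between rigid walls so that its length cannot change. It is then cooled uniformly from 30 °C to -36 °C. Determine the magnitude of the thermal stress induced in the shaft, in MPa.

σ ≈ 71.5 MPa (tensile)

Because both ends are immovable the net strain is zero, and the suppressed thermal strain is αΔT = 9.1×10⁻⁶ × 66 = 600.6×10⁻⁶.
σ = EαΔT = 119×10³ × 9.1×10⁻⁶ × 66 = 71.47 MPa (tensile; the shaft is trying to contract).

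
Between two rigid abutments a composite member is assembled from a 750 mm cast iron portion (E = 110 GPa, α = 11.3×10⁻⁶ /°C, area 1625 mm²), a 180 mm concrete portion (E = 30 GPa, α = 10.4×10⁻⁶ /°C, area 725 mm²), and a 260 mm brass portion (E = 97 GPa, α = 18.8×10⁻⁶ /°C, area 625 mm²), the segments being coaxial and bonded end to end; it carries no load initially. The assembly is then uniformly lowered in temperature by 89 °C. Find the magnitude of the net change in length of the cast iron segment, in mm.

|ΔL| ≈ 0.415 mm

With the walls removed the bar would change length by δ_free = Σ αᵢΔT Lᵢ = 11.3×10⁻⁶×89×750 + 10.4×10⁻⁶×89×180 + 18.8×10⁻⁶×89×260 = 1.356 mm.
The rigid supports impose zero overall length change; the single axial force P common to all segments must satisfy P Σ Lᵢ/(AᵢEᵢ) = δ_free.
The series flexibility is Σ Lᵢ/(AᵢEᵢ) = 750/(1625×110×10³) + 180/(725×30×10³) + 260/(625×97×10³) = 1.676×10⁻⁵ mm/N.
So P = 1.356 / 1.676×10⁻⁵ = 80.9 kN, tensile.
For the cast iron segment, free thermal change = 11.3×10⁻⁶×89×750 = 0.7543 mm and elastic change from P = 80900×750/(1625×110×10³) = 0.3394 mm; these oppose, so the net change is 0.415 mm (segment shortens).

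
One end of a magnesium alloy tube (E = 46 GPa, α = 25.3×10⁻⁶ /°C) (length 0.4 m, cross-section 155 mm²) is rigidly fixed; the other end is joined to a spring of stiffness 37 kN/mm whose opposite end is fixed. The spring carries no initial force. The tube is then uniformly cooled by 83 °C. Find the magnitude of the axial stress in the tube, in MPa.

The unrestrained thermal change is αΔT L = 25.3×10⁻⁶ × 83 × 400 = 0.84 mm.
Let P be the tensile force in the spring. The tube extends elastically by PL/(AE) and the spring stretches by P/k; together these equal δ_free.
P [ L/(AE) + 1/k ] = δ_free → P [ 400/(155×46×10³) + 1/(37×10³) ] = 0.84.
P = 0.84 / 8.313×10⁻⁵ = 10100 N.
σ = P/A = 10100/155 = 65.19 MPa.

σ ≈ 65.2 MPa (tensile)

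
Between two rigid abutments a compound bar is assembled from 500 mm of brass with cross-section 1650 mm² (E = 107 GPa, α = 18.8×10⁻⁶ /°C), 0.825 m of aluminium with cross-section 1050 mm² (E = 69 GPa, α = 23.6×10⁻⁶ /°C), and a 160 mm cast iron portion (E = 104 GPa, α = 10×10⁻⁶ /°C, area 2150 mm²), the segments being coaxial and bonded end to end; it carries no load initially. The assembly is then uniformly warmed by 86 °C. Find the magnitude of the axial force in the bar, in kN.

With the walls removed the bar would change length by δ_free = Σ αᵢΔT Lᵢ = 18.8×10⁻⁶×86×500 + 23.6×10⁻⁶×86×825 + 10×10⁻⁶×86×160 = 2.62 mm.
The rigid supports impose zero overall length change; the single axial force P common to all segments must satisfy P Σ Lᵢ/(AᵢEᵢ) = δ_free.
Σ Lᵢ/(AᵢEᵢ) = 500/(1650×107×10³) + 825/(1050×69×10³) + 160/(2150×104×10³) = 1.493×10⁻⁵ mm/N.
P = 2.62 / 1.493×10⁻⁵ = 175500 N = 175.5 kN, compressive.

P ≈ 175 kN (compressive)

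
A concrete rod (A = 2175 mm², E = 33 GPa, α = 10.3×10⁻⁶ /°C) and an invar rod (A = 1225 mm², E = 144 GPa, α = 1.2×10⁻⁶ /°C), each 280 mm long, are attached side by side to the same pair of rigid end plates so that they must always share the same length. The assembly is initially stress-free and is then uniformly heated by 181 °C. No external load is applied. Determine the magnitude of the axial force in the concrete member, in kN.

Both members must finish at the same length. With the larger α, the concrete tends to over-expand; the plates restrain it, putting the concrete in compression and the invar in tension. With no external load the two internal forces are equal and opposite, magnitude P.
Compatibility of the two members (thermal + elastic change equal): (α₁ − α₂)ΔT = P·[1/(A₁E₁) + 1/(A₂E₂)].
|α₁ − α₂|·ΔT = 9.1×10⁻⁶ × 181 = 0.001647.
1/(A₁E₁) + 1/(A₂E₂) = 1/(2175×33×10³) + 1/(1225×144×10³) = 1.96×10⁻⁸ N⁻¹.
P = 0.001647 / 1.96×10⁻⁸ = 84030 N = 84.03 kN.

P ≈ 84 kN (compressive in the concrete)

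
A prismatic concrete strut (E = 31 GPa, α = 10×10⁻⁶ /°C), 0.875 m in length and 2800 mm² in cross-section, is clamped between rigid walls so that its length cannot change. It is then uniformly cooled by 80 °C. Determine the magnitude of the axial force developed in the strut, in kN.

Full restraint means ε = 0, so the stress is σ = EαΔT = 31×10³ × 10×10⁻⁶ × 80 = 24.8 MPa.
Axial force P = σA = 24.8 × 2800 = 69440 N = 69.44 kN, tensile.

P ≈ 69.4 kN (tensile)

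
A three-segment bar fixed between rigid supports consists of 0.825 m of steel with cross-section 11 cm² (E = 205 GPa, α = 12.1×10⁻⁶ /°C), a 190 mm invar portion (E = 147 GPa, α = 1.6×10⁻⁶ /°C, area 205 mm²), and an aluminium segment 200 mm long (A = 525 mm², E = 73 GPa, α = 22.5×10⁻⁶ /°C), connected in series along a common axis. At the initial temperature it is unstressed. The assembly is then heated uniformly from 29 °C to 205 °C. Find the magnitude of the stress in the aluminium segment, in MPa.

If the supports were absent, the total length change would be Σ αᵢΔT Lᵢ = 12.1×10⁻⁶×176×825 + 1.6×10⁻⁶×176×190 + 22.5×10⁻⁶×176×200 = 2.602 mm.
Since the ends are fixed, an axial force P builds up, equal in every segment, with P · Σ Lᵢ/(AᵢEᵢ) = δ_free.
Σ Lᵢ/(AᵢEᵢ) = 825/(1100×205×10³) + 190/(205×147×10³) + 200/(525×73×10³) = 1.518×10⁻⁵ mm/N.
So P = 2.602 / 1.518×10⁻⁵ = 171.4 kN, compressive.
σ_{aluminium} = P / A = 171400 / 525 = 326.5 MPa.

σ ≈ 327 MPa (compressive)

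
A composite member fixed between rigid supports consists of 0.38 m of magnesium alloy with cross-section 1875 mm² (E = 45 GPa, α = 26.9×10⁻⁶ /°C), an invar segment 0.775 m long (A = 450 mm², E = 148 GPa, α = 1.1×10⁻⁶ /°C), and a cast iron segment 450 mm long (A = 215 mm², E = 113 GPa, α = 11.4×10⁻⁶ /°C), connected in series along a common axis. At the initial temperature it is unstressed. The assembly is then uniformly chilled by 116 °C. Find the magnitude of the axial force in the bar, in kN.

Free thermal contraction of the whole bar: Σ αᵢΔT Lᵢ = 26.9×10⁻⁶×116×380 + 1.1×10⁻⁶×116×775 + 11.4×10⁻⁶×116×450 = 1.88 mm.
The walls prevent any net length change, so an axial force P (same in every segment) develops. Compatibility: P · Σ Lᵢ/(AᵢEᵢ) = δ_free.
The series flexibility is Σ Lᵢ/(AᵢEᵢ) = 380/(1875×45×10³) + 775/(450×148×10³) + 450/(215×113×10³) = 3.466×10⁻⁵ mm/N.
So P = 1.88 / 3.466×10⁻⁵ = 54.23 kN, tensile.

P ≈ 54.2 kN (tensile)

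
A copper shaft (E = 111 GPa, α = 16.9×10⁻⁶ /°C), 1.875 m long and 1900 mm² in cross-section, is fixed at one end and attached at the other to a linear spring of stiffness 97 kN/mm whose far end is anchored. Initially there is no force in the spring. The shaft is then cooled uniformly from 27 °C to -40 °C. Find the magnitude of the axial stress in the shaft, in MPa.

If the spring were absent the shaft would shorten by αΔT L = 16.9×10⁻⁶ × 67 × 1875 = 2.123 mm.
Let P be the tensile force in the spring. The shaft extends elastically by PL/(AE) and the spring stretches by P/k; together these equal δ_free.
P [ L/(AE) + 1/k ] = δ_free → P [ 1875/(1900×111×10³) + 1/(97×10³) ] = 2.123.
P = 2.123 / 1.92×10⁻⁵ = 110600 N.
σ = P/A = 110600/1900 = 58.2 MPa.

σ ≈ 58.2 MPa (tensile)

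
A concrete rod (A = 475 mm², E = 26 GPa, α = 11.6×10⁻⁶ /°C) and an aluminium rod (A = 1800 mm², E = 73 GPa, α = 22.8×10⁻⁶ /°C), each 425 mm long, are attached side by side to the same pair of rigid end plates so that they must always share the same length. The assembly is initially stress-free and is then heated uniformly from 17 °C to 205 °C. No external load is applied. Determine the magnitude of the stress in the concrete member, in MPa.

σ ≈ 50 MPa (tensile)

Equilibrium of a rigid end plate with no external load gives equal and opposite internal forces ±P in the two members. Since α_{aluminium} > α_{concrete}, heating drives the aluminium into compression and the concrete into tension.
Compatibility of the two members (thermal + elastic change equal): (α₁ − α₂)ΔT = P·[1/(A₁E₁) + 1/(A₂E₂)].
|α₁ − α₂|·ΔT = 11.2×10⁻⁶ × 188 = 0.002106.
1/(A₁E₁) + 1/(A₂E₂) = 1/(475×26×10³) + 1/(1800×73×10³) = 8.858×10⁻⁸ N⁻¹.
P = 0.002106 / 8.858×10⁻⁸ = 23770 N = 23.77 kN.
σ_{concrete} = P/A₁ = 23770/475 = 50.04 MPa, tensile.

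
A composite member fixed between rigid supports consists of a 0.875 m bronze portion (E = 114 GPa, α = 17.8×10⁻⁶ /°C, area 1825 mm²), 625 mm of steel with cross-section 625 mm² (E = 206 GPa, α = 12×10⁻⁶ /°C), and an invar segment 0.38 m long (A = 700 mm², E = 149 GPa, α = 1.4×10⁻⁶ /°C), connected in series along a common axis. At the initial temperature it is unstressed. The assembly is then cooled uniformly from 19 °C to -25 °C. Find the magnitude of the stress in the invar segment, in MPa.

If the supports were absent, the total length change would be Σ αᵢΔT Lᵢ = 17.8×10⁻⁶×44×875 + 12×10⁻⁶×44×625 + 1.4×10⁻⁶×44×380 = 1.039 mm.
Since the ends are fixed, an axial force P builds up, equal in every segment, with P · Σ Lᵢ/(AᵢEᵢ) = δ_free.
The series flexibility is Σ Lᵢ/(AᵢEᵢ) = 875/(1825×114×10³) + 625/(625×206×10³) + 380/(700×149×10³) = 1.27×10⁻⁵ mm/N.
P = 1.039 / 1.27×10⁻⁵ = 81770 N = 81.77 kN, tensile.
σ_{invar} = P / A = 81770 / 700 = 116.8 MPa.

σ ≈ 117 MPa (tensile)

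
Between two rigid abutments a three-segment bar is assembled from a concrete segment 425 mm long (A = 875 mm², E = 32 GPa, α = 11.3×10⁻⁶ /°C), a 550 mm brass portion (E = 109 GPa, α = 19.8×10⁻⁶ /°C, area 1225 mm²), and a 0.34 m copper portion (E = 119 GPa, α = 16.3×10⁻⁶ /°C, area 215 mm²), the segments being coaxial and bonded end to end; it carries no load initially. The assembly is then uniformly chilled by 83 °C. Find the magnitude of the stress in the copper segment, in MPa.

With the walls removed the bar would change length by δ_free = Σ αᵢΔT Lᵢ = 11.3×10⁻⁶×83×425 + 19.8×10⁻⁶×83×550 + 16.3×10⁻⁶×83×340 = 1.762 mm.
The rigid supports impose zero overall length change; the single axial force P common to all segments must satisfy P Σ Lᵢ/(AᵢEᵢ) = δ_free.
Σ Lᵢ/(AᵢEᵢ) = 425/(875×32×10³) + 550/(1225×109×10³) + 340/(215×119×10³) = 3.259×10⁻⁵ mm/N.
So P = 1.762 / 3.259×10⁻⁵ = 54.09 kN, tensile.
σ_{copper} = P / A = 54090 / 215 = 251.6 MPa.

σ ≈ 252 MPa (tensile)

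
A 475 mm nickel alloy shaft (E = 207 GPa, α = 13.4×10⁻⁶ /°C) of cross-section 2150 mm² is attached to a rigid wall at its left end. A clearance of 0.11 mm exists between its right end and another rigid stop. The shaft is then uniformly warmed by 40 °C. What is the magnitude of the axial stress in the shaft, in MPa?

Free thermal elongation = αΔT L = 13.4×10⁻⁶ × 40 × 475 = 0.2546 mm.
After closing the 0.11 mm clearance, 0.2546 − 0.11 = 0.1446 mm of expansion remains to be suppressed by the wall.
So σ = E(δ_free − g)/L = 207×10³ × 0.1446/475 = 63.02 MPa.

σ ≈ 63 MPa (compressive)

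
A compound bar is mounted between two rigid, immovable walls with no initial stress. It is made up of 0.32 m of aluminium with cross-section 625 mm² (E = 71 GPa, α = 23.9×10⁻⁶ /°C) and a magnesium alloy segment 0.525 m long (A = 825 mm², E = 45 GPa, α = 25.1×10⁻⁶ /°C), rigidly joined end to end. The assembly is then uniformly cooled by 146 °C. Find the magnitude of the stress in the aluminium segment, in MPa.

If the supports were absent, the total length change would be Σ αᵢΔT Lᵢ = 23.9×10⁻⁶×146×320 + 25.1×10⁻⁶×146×525 = 3.041 mm.
The rigid supports impose zero overall length change; the single axial force P common to all segments must satisfy P Σ Lᵢ/(AᵢEᵢ) = δ_free.
The series flexibility is Σ Lᵢ/(AᵢEᵢ) = 320/(625×71×10³) + 525/(825×45×10³) = 2.135×10⁻⁵ mm/N.
Hence P = δ_free / Σ(L/AE) = 3.041/2.135×10⁻⁵ = 142.4 kN (tensile).
σ_{aluminium} = P / A = 142400 / 625 = 227.8 MPa.

σ ≈ 228 MPa (tensile)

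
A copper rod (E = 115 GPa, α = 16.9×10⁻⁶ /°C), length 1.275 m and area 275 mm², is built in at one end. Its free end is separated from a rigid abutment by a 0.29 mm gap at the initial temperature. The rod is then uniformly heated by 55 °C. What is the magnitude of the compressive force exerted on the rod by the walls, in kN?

Free thermal elongation = αΔT L = 16.9×10⁻⁶ × 55 × 1275 = 1.185 mm.
This exceeds the 0.29 mm gap, so the wall pushes back. The portion of expansion that must be recovered elastically is δ_free − gap = 1.185 − 0.29 = 0.8951 mm.
That suppressed elongation corresponds to σ = E·Δ/L = 115×10³ × 0.8951/1275 = 80.74 MPa.
Force on the wall = σA = 80.74 × 275 mm² = 22.2 kN.

P ≈ 22.2 kN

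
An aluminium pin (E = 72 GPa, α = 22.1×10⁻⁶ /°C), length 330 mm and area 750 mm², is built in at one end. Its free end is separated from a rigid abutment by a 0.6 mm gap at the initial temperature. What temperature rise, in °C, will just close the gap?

ΔT ≈ 82.3 °C

Contact occurs when the free expansion equals the gap: αΔT L = 0.6 mm.
ΔT = 0.6 / (22.1×10⁻⁶ × 330) = 82.27 °C.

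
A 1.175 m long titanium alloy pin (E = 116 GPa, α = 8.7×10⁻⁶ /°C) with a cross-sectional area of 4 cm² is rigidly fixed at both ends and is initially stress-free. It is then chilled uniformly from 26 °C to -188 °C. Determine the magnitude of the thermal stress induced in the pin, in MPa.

Because both ends are immovable the net strain is zero, and the suppressed thermal strain is αΔT = 8.7×10⁻⁶ × 214 = 1861.8×10⁻⁶.
σ = EαΔT = 116×10³ × 8.7×10⁻⁶ × 214 = 216 MPa (tensile; the pin is trying to contract).

σ ≈ 216 MPa (tensile)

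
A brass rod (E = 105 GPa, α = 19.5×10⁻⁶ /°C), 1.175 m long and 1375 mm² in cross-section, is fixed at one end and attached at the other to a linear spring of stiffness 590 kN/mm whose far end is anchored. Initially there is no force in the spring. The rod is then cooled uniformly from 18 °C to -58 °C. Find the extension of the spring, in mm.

δ ≈ 0.3 mm

If the spring were absent the rod would shorten by αΔT L = 19.5×10⁻⁶ × 76 × 1175 = 1.741 mm.
With a force P in the spring, the elastic change of the rod is PL/(AE) and that of the spring is P/k; compatibility requires their sum to equal δ_free.
P [ L/(AE) + 1/k ] = δ_free → P [ 1175/(1375×105×10³) + 1/(590×10³) ] = 1.741.
P = 1.741 / 9.833×10⁻⁶ = 177100 N.
Spring extension = P/k = 177100/(590×10³) = 0.3001 mm.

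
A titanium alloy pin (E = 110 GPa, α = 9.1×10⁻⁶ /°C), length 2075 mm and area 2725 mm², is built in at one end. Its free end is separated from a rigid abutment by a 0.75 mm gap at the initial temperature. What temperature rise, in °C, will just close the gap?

Contact occurs when the free expansion equals the gap: αΔT L = 0.75 mm.
ΔT = 0.75 / (9.1×10⁻⁶ × 2075) = 39.72 °C.

ΔT ≈ 39.7 °C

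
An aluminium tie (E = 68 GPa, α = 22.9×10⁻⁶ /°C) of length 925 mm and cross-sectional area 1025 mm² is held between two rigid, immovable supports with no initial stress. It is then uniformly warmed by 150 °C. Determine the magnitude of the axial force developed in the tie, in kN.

P ≈ 239 kN (compressive)

The ends cannot move, so σ = EαΔT = 68×10³ × 22.9×10⁻⁶ × 150 = 233.6 MPa.
Axial force P = σA = 233.6 × 1025 = 239400 N = 239.4 kN, compressive.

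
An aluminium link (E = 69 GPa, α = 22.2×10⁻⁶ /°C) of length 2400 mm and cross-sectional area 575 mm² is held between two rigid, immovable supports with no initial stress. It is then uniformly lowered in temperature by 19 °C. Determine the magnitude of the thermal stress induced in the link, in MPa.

The supports are rigid, so the total axial strain is zero. The restrained thermal strain is ε = αΔT = 22.2×10⁻⁶ × 19 = 421.8×10⁻⁶.
σ = EαΔT = 69×10³ × 22.2×10⁻⁶ × 19 = 29.1 MPa (tensile; the link is trying to contract).

σ ≈ 29.1 MPa (tensile)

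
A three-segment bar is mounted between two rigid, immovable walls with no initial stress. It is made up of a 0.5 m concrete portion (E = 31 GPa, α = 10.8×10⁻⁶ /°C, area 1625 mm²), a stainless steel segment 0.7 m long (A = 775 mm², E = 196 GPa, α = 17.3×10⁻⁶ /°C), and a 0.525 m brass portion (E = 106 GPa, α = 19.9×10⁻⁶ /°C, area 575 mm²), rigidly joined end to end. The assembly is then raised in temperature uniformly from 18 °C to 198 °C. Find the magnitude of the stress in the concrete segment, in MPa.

σ ≈ 134 MPa (compressive)

Free thermal expansion of the whole bar: Σ αᵢΔT Lᵢ = 10.8×10⁻⁶×180×500 + 17.3×10⁻⁶×180×700 + 19.9×10⁻⁶×180×525 = 5.032 mm.
The walls prevent any net length change, so an axial force P (same in every segment) develops. Compatibility: P · Σ Lᵢ/(AᵢEᵢ) = δ_free.
The series flexibility is Σ Lᵢ/(AᵢEᵢ) = 500/(1625×31×10³) + 700/(775×196×10³) + 525/(575×106×10³) = 2.315×10⁻⁵ mm/N.
So P = 5.032 / 2.315×10⁻⁵ = 217.4 kN, compressive.
σ_{concrete} = P / A = 217400 / 1625 = 133.8 MPa.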